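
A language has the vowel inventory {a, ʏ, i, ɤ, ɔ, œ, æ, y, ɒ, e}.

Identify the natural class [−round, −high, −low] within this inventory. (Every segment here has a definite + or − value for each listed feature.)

Checking each segment against [−round], [−high], [−low]: /ɤ/ (mid back unrounded tense vowel), /e/ (mid front unrounded tense vowel) satisfy every feature; every other segment in the inventory fails at least one.

ɤ, e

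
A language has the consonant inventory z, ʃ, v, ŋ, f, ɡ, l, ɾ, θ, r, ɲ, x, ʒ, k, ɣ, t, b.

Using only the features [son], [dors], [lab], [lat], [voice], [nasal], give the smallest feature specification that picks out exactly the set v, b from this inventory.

Every target segment is [+voice], [+labial]; each remaining inventory member fails at least one of these. Each conjunct is needed — [+labial] alone would also admit /f/; [+voice] alone would also admit /z, ŋ, ɡ, l, …/ — and no other single listed feature has exactly this extension, so two is the minimum.

[+voice, +lab]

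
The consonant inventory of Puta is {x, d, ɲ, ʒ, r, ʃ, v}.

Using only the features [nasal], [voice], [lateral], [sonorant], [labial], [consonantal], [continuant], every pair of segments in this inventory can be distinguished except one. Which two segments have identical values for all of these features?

ʃ, x

/ʃ/ (voiceless postalveolar fricative) and /x/ (voiceless velar fricative) are both [-nasal], [-voice], [-lateral], [-sonorant], [-labial], [+consonantal], [+continuant], so none of the listed features separates them. (They do differ in [strident], [coronal] and [dorsal], which are not among the given features.) Every other pair in the inventory differs on at least one listed feature.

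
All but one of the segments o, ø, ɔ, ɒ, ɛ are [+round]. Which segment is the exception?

/o, ø, ɒ, ɔ/ are all [+round]; /ɛ/ (mid front unrounded lax vowel) is [−round].

ɛ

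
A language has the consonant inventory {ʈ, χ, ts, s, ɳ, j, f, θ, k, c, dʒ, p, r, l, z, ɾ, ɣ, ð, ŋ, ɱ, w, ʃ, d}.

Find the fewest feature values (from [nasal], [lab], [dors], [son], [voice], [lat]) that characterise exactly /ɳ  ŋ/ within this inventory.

[+nasal, -lab]

Every target segment is [+nasal], [-labial]; each remaining inventory member fails at least one of these. Each conjunct is needed — [-labial] alone would also admit /ʈ, χ, ts, s, …/; [+nasal] alone would also admit /ɱ/ — and no other single listed feature has exactly this extension, so two is the minimum.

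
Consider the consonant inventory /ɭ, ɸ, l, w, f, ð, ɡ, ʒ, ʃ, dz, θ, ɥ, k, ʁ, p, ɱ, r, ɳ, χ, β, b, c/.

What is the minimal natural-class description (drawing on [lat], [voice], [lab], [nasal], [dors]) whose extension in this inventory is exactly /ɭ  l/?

[+lat]

The target set is precisely the extension of [+lateral] in this inventory.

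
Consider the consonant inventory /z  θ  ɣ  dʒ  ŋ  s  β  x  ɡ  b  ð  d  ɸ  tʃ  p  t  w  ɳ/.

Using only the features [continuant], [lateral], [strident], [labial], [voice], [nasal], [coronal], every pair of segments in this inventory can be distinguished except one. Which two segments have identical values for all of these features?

β, w

/β/ (voiced bilabial fricative) and /w/ (labial-velar glide) are both [+continuant], [−lateral], [−strident], [+labial], [+voice], [−nasal], [−coronal], so none of the listed features separates them. (They do differ in [sonorant], [round] and [dorsal], which are not among the given features.) Every other pair in the inventory differs on at least one listed feature.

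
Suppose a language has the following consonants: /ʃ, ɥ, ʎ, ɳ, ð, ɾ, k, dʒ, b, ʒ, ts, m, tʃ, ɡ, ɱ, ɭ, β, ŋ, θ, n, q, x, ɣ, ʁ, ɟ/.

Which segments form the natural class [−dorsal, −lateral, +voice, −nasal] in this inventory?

First, the [−dorsal] segments are /ʃ, ɳ, ð, ɾ, dʒ, b, ʒ, ts, m, tʃ, ɱ, ɭ, β, θ, n/.
Within that set, [−lateral] gives /ʃ, ɳ, ð, ɾ, dʒ, b, ʒ, ts, m, tʃ, ɱ, β, θ, n/.
Then [+voice] gives /ɳ, ð, ɾ, dʒ, b, ʒ, m, ɱ, β, n/.
Among these, [−nasal] leaves /ð, ɾ, dʒ, b, ʒ, β/.

ð, ɾ, dʒ, b, ʒ, β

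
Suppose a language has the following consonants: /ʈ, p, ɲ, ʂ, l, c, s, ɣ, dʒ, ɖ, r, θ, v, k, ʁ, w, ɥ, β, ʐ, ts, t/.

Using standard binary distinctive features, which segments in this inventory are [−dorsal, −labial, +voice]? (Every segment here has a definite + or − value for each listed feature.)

l, dʒ, ɖ, r, ʐ

The [−dorsal] segments are /ʈ, p, ʂ, l, s, dʒ, ɖ, r, θ, v, β, ʐ, ts, t/.
Of those, [−labial] gives /ʈ, ʂ, l, s, dʒ, ɖ, r, θ, ʐ, ts, t/.
Intersecting with [+voice] leaves /l, dʒ, ɖ, r, ʐ/.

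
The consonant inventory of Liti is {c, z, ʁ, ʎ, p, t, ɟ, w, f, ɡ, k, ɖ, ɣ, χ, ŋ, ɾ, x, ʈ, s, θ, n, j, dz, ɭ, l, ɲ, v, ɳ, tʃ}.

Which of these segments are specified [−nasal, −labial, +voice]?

z, ʁ, ʎ, ɟ, ɡ, ɖ, ɣ, ɾ, j, dz, ɭ, l

Eliminate segments failing any feature: /c, t, k, χ, x, ʈ, s, θ, tʃ/ are [−voice]; /p, w, f, v/ are [+labial]; /ŋ, n, ɲ, ɳ/ are [+nasal]. The remaining /z, ʁ, ʎ, ɟ, ɡ, ɖ, ɣ, ɾ, j, dz, ɭ, l/ satisfy [−nasal], [−labial], [+voice].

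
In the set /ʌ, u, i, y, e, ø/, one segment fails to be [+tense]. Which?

ʌ

/ʌ/ is the mid back unrounded lax vowel, which is [−tense]; the rest — /ø, i, u, e, y/ — are [+tense].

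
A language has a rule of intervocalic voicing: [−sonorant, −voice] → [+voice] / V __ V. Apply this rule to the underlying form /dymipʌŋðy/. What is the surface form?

[dymibʌŋðy]

/p/ satisfies [−sonorant, −voice] and sits in V __ V. The [+voice] counterpart of the voiceless bilabial stop is /b/. Other segments in /dymipʌŋðy/ either fail the structural description or are not in the environment, so the surface form is [dymibʌŋðy].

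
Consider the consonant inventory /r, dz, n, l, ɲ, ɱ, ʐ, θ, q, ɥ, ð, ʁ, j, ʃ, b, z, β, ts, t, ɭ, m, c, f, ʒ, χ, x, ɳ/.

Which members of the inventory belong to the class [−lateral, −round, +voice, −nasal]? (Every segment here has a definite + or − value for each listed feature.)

Checking each segment against [−lateral], [−round], [+voice], [−nasal]: /r/ (alveolar trill), /dz/ (voiced alveolar affricate), /ʐ/ (voiced retroflex fricative), /ð/ (voiced dental fricative), /ʁ/ (voiced uvular fricative), /j/ (palatal glide), among others, satisfy every feature; every other segment in the inventory fails at least one.

r, dz, ʐ, ð, ʁ, j, b, z, β, ʒ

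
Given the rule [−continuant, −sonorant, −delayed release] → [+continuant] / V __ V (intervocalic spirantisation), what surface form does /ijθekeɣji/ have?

[ijθexeɣji]

The only segment in the rule's environment that also matches [−continuant, −sonorant, −delayed release] is /k/. Applying [+continuant] turns the voiceless velar stop into /x/ (voiceless velar fricative), giving [ijθexeɣji].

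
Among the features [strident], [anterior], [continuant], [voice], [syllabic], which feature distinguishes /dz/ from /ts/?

[voice]

The two segments share [+strident], [+anterior], [−continuant], [−syllabic]. The only feature from the list on which they differ: /dz/ is [+voice] while /ts/ is [−voice].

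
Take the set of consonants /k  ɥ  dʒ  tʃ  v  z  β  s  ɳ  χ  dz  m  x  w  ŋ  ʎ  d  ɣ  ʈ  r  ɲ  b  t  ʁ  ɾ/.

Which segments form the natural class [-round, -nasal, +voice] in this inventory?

dʒ, v, z, β, dz, ʎ, d, ɣ, r, b, ʁ, ɾ

Eliminate segments failing any feature: /k, tʃ, s, χ, x, ʈ, t/ are [-voice]; /ɥ, w/ are [+round]; /ɳ, m, ŋ, ɲ/ are [+nasal]. The remaining /dʒ, v, z, β, dz, ʎ, d, ɣ, r, b, ʁ, ɾ/ satisfy [-round], [-nasal], [+voice].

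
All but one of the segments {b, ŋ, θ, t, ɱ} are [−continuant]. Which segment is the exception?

/θ/ is the voiceless dental fricative, which is [+continuant]; the rest — /t, ŋ, b, ɱ/ — are [−continuant].

θ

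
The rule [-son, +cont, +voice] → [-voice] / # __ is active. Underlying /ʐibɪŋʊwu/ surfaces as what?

/ʐ/ satisfies [-son, +cont, +voice] and sits in # __. The [-voice] counterpart of the voiced retroflex fricative is /ʂ/. Other segments in /ʐibɪŋʊwu/ either fail the structural description or are not in the environment, so the surface form is [ʂibɪŋʊwu].

[ʂibɪŋʊwu]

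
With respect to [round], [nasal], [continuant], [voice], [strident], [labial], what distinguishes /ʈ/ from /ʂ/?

/ʈ/ is the voiceless retroflex stop and /ʂ/ is the voiceless retroflex fricative. Both are [−round], [−nasal], [−voice], [−labial]. /ʈ/ is [−continuant] while /ʂ/ is [+continuant]; /ʈ/ is [−strident] while /ʂ/ is [+strident], so the distinguishing features are [continuant], [strident].

[continuant], [strident]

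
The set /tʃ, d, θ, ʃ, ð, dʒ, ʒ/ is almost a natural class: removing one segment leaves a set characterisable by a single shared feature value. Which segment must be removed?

The remaining segments after removing /d/ share [+distributed]; /d/ (voiced alveolar stop) is [-distributed]. For every other candidate removal, the leftover set fails to share any single feature value that the removed segment lacks.

d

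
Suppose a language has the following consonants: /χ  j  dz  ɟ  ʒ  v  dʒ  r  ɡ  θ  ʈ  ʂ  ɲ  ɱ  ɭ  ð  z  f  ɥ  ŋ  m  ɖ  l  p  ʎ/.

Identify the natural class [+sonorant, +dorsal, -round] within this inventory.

Eliminate segments failing any feature: /χ, dz, ɟ, ʒ, v, dʒ, ɡ, θ, ʈ, ʂ, ð, z, f, ɖ, p/ are [-sonorant]; /r, ɱ, ɭ, m, l/ are [-dorsal]; /ɥ/ is [+round]. The remaining /j, ɲ, ŋ, ʎ/ satisfy [+sonorant], [+dorsal], [-round].

j, ɲ, ŋ, ʎ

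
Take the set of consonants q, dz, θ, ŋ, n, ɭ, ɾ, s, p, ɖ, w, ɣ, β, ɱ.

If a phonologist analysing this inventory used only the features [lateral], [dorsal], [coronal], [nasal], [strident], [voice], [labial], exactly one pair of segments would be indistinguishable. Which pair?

ɾ, ɖ

Both /ɾ/ and /ɖ/ are [−lateral], [−dorsal], [+coronal], [−nasal], [−strident], [+voice], [−labial]. Since the list omits [sonorant] and [anterior] — which do distinguish the alveolar tap from the voiced retroflex stop — this pair collapses; all other pairs remain distinct.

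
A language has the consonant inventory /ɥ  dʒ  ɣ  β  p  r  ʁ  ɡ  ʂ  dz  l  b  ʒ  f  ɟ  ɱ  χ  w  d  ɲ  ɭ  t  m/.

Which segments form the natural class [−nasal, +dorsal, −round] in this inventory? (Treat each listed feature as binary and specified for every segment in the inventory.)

Checking each segment against [−nasal], [+dorsal], [−round]: /ɣ/ (voiced velar fricative), /ʁ/ (voiced uvular fricative), /ɡ/ (voiced velar stop), /ɟ/ (voiced palatal stop), /χ/ (voiceless uvular fricative) satisfy every feature; every other segment in the inventory fails at least one.

ɣ, ʁ, ɡ, ɟ, χ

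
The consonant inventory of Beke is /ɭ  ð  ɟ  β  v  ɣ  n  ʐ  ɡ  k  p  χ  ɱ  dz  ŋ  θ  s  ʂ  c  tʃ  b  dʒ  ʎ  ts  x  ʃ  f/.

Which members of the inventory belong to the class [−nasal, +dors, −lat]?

ɟ, ɣ, ɡ, k, χ, c, x

Checking each segment against [−nasal], [+dorsal], [−lateral]: /ɟ/ (voiced palatal stop), /ɣ/ (voiced velar fricative), /ɡ/ (voiced velar stop), /k/ (voiceless velar stop), /χ/ (voiceless uvular fricative), /c/ (voiceless palatal stop), among others, satisfy every feature; every other segment in the inventory fails at least one.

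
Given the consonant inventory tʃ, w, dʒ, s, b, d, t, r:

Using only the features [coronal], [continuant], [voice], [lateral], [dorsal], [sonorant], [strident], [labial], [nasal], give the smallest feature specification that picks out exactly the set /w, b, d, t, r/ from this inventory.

[−strident]

Every target segment is [−strident] and no other inventory member is, so one feature is enough.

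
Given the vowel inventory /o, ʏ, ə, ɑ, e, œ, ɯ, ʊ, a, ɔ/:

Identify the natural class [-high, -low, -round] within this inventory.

ə, e

Eliminate segments failing any feature: /o, œ, ɔ/ are [+round]; /ʏ, ɯ, ʊ/ are [+high]; /ɑ, a/ are [+low]. The remaining /ə, e/ satisfy [-high], [-low], [-round].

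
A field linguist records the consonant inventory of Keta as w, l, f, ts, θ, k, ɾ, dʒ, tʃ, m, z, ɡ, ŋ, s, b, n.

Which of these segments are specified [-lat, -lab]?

The [-lateral] segments are /w, f, ts, θ, k, ɾ, dʒ, tʃ, m, z, ɡ, ŋ, s, b, n/.
Intersecting with [-labial] leaves /ts, θ, k, ɾ, dʒ, tʃ, z, ɡ, ŋ, s, n/.

ts, θ, k, ɾ, dʒ, tʃ, z, ɡ, ŋ, s, n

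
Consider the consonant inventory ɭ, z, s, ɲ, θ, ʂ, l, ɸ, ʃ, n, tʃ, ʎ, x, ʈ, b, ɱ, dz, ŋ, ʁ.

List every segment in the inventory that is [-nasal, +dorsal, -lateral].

Eliminate segments failing any feature: /ɭ, z, s, θ, ʂ, l, ɸ, ʃ, tʃ, ʈ, b, dz/ are [-dorsal]; /ɲ, n, ɱ, ŋ/ are [+nasal]; /ʎ/ is [+lateral]. The remaining /x, ʁ/ satisfy [-nasal], [+dorsal], [-lateral].

x, ʁ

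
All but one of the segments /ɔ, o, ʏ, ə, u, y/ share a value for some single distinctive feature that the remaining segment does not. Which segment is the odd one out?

The remaining segments after removing /ə/ share [+round]; /ə/ (mid central vowel (schwa)) is [-round]. For every other candidate removal, the leftover set fails to share any single feature value that the removed segment lacks.

ə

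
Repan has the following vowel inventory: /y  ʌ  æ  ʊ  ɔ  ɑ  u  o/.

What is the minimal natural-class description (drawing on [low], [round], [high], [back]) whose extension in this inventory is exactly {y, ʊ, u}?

/y, ʊ, u/ are exactly the [+high] segments in the inventory, so a single feature suffices.

[+high]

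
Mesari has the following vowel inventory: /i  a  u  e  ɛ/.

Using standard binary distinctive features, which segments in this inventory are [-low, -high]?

First, the [-low] segments are /i, u, e, ɛ/.
Intersecting with [-high] leaves /e, ɛ/.

e, ɛ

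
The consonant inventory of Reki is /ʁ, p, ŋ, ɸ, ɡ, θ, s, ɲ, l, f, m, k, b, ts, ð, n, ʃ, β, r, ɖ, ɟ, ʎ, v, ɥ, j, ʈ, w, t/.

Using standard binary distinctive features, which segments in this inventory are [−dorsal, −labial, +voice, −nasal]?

First, the [−dorsal] segments are /p, ɸ, θ, s, l, f, m, b, ts, ð, n, ʃ, β, r, ɖ, v, ʈ, t/.
Intersecting with [−labial] gives /θ, s, l, ts, ð, n, ʃ, r, ɖ, ʈ, t/.
Intersecting with [+voice] gives /l, ð, n, r, ɖ/.
Within that set, [−nasal] leaves /l, ð, r, ɖ/.

l, ð, r, ɖ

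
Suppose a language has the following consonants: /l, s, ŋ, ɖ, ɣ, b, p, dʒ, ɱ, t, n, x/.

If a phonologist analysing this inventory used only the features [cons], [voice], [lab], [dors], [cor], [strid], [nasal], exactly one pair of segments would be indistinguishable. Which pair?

Both /ɖ/ and /l/ are [+consonantal], [+voice], [-labial], [-dorsal], [+coronal], [-strident], [-nasal]. Since the list omits [sonorant], [lateral] and [anterior] — which do distinguish the voiced retroflex stop from the alveolar lateral approximant — this pair collapses; all other pairs remain distinct.

ɖ, l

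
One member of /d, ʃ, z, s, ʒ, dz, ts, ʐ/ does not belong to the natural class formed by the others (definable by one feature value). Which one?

[strident] groups all but one: /s, ʐ, ʒ, ts, ʃ, dz, z/ share [+strident] while /d/ (voiced alveolar stop) alone is [-strident]. Removing any other segment would not leave a single-feature class that excludes it.

d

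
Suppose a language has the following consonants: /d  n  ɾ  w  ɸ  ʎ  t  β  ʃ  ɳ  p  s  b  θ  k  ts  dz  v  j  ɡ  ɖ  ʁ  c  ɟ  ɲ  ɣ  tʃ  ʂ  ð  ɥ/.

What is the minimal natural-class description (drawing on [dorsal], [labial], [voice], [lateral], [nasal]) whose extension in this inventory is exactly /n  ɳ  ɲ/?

[+nasal]

The target set is precisely the extension of [+nasal] in this inventory.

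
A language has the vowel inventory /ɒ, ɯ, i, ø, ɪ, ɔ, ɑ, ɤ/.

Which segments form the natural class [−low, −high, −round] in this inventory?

ɤ

Eliminate segments failing any feature: /ɒ, ɑ/ are [+low]; /ɯ, i, ɪ/ are [+high]; /ø, ɔ/ are [+round]. The remaining /ɤ/ satisfy [−low], [−high], [−round].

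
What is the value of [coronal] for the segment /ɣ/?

/ɣ/ is the voiced velar fricative, hence [-coronal].

[-coronal]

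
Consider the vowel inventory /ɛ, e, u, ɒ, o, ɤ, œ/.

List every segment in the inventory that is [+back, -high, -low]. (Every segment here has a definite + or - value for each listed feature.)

Checking each segment against [+back], [-high], [-low]: /o/ (mid back rounded tense vowel), /ɤ/ (mid back unrounded tense vowel) satisfy every feature; every other segment in the inventory fails at least one.

o, ɤ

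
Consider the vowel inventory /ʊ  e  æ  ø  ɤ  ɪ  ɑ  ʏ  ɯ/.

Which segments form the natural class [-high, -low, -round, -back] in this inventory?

e

Eliminate segments failing any feature: /ʊ, ɪ, ʏ, ɯ/ are [+high]; /æ, ɑ/ are [+low]; /ø/ is [+round]; /ɤ/ is [+back]. The remaining /e/ satisfy [-high], [-low], [-round], [-back].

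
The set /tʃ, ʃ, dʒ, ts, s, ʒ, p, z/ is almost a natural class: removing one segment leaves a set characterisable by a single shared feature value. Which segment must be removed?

The remaining segments after removing /p/ share [+strident]; /p/ (voiceless bilabial stop) is [−strident]. For every other candidate removal, the leftover set fails to share any single feature value that the removed segment lacks.

p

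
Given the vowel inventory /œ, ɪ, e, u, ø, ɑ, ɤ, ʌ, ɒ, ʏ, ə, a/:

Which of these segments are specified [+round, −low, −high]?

œ, ø

Eliminate segments failing any feature: /ɪ, e, ɑ, ɤ, ʌ, ə, a/ are [−round]; /u, ʏ/ are [+high]; /ɒ/ is [+low]. The remaining /œ, ø/ satisfy [+round], [−low], [−high].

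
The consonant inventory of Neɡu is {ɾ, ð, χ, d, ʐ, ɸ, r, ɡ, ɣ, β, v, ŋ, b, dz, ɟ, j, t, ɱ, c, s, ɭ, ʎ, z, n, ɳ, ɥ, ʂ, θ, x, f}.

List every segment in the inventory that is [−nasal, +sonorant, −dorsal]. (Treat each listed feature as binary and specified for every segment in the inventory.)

ɾ, r, ɭ

Among the inventory, the [−nasal] segments are /ɾ, ð, χ, d, ʐ, ɸ, r, ɡ, ɣ, β, v, b, dz, ɟ, j, t, c, s, ɭ, ʎ, z, ɥ, ʂ, θ, x, f/.
Then [+sonorant] gives /ɾ, r, j, ɭ, ʎ, ɥ/.
Intersecting with [−dorsal] leaves /ɾ, r, ɭ/.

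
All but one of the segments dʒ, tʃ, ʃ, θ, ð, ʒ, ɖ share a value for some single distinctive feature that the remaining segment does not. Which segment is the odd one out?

[distributed] groups all but one: /tʃ, ʃ, ð, θ, dʒ, ʒ/ share [+distributed] while /ɖ/ (voiced retroflex stop) alone is [-distributed]. Removing any other segment would not leave a single-feature class that excludes it.

ɖ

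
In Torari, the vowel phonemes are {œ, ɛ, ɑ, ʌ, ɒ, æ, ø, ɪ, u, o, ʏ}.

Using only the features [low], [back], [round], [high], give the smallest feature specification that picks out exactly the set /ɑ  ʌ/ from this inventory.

[+back, −round]

/ɑ, ʌ/ are all [+back], [−round], and no other segment in the inventory matches both values. Dropping any one of them over-generates: [−round] alone would also admit /ɛ, æ, ɪ/; [+back] alone would also admit /ɒ, u, o/. No other single listed feature picks out exactly this set either, so fewer than two features will not do.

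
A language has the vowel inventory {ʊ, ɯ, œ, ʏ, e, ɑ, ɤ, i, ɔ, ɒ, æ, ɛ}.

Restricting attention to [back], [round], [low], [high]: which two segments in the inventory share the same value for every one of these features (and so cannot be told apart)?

On the given features, /ɛ/ and /e/ have an identical profile: [-back], [-round], [-low], [-high]. No other two segments in the inventory coincide on all 4 features. (They do differ in [tense], which is not among the given features.)

ɛ, e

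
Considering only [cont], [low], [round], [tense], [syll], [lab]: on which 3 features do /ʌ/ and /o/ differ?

[labial], [round], [tense]

/ʌ/ is the mid back unrounded lax vowel and /o/ is the mid back rounded tense vowel. Both are [+continuant], [−low], [+syllabic]. /ʌ/ is [−labial] while /o/ is [+labial]; /ʌ/ is [−round] while /o/ is [+round]; /ʌ/ is [−tense] while /o/ is [+tense], so the distinguishing features are [labial], [round], [tense].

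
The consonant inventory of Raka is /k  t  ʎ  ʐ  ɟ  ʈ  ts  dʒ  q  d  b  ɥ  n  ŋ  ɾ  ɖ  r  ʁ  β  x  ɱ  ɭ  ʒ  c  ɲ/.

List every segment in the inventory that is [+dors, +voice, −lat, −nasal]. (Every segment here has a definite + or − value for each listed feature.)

The [+dorsal] segments are /k, ʎ, ɟ, q, ɥ, ŋ, ʁ, x, c, ɲ/.
Among these, [+voice] gives /ʎ, ɟ, ɥ, ŋ, ʁ, ɲ/.
Of those, [−lateral] gives /ɟ, ɥ, ŋ, ʁ, ɲ/.
Within that set, [−nasal] leaves /ɟ, ɥ, ʁ/.

ɟ, ɥ, ʁ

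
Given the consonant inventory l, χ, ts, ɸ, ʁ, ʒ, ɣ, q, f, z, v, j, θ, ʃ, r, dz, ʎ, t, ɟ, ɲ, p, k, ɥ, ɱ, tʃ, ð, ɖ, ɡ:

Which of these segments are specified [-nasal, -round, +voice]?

Among the inventory, the [-nasal] segments are /l, χ, ts, ɸ, ʁ, ʒ, ɣ, q, f, z, v, j, θ, ʃ, r, dz, ʎ, t, ɟ, p, k, ɥ, tʃ, ð, ɖ, ɡ/.
Within that set, [-round] gives /l, χ, ts, ɸ, ʁ, ʒ, ɣ, q, f, z, v, j, θ, ʃ, r, dz, ʎ, t, ɟ, p, k, tʃ, ð, ɖ, ɡ/.
Then [+voice] leaves /l, ʁ, ʒ, ɣ, z, v, j, r, dz, ʎ, ɟ, ð, ɖ, ɡ/.

l, ʁ, ʒ, ɣ, z, v, j, r, dz, ʎ, ɟ, ð, ɖ, ɡ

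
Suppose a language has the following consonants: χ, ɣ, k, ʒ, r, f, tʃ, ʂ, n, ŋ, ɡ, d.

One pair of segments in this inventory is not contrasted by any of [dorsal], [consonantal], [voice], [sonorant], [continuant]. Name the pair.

f, ʂ

Both /f/ and /ʂ/ are [-dorsal], [+consonantal], [-voice], [-sonorant], [+continuant]. Since the list omits [labial] and [coronal] — which do distinguish the voiceless labiodental fricative from the voiceless retroflex fricative — this pair collapses; all other pairs remain distinct.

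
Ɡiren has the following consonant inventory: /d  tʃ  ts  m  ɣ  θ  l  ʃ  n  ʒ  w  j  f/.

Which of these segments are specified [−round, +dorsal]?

Eliminate segments failing any feature: /d, tʃ, ts, m, θ, l, ʃ, n, ʒ, f/ are [−dorsal]; /w/ is [+round]. The remaining /ɣ, j/ satisfy [−round], [+dorsal].

ɣ, j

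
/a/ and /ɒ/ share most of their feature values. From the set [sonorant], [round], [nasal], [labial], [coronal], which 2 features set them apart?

[labial], [round]

The two segments share [+sonorant], [-nasal], [-coronal]. The only features from the list on which they differ: /a/ is [-labial] while /ɒ/ is [+labial]; /a/ is [-round] while /ɒ/ is [+round].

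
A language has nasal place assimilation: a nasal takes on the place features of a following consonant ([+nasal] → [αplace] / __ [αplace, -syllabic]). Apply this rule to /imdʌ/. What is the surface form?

/m/ sits before the [+coronal] consonant /d/, so it takes on [+coronal] and surfaces as /n/. The rest of the form is unaffected: [indʌ].

[indʌ]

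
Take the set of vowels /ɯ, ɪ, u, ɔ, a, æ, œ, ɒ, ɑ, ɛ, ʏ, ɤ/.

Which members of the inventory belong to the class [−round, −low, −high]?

Among the inventory, the [−round] segments are /ɯ, ɪ, a, æ, ɑ, ɛ, ɤ/.
Then [−low] gives /ɯ, ɪ, ɛ, ɤ/.
Intersecting with [−high] leaves /ɛ, ɤ/.

ɛ, ɤ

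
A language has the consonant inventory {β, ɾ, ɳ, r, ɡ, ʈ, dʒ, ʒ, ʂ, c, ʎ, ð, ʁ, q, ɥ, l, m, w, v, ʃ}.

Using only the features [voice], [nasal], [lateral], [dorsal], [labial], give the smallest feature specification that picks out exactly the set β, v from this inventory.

The class [-nasal], [+labial], [-dorsal] has exactly /β, v/ as its extension in this inventory. No smaller conjunction from the listed features achieves this: [+labial, -dorsal] alone would also admit /m/; [-nasal, -dorsal] alone would also admit /ɾ, r, ʈ, dʒ, …/; [-nasal, +labial] alone would also admit /ɥ, w/; and checking the remaining two-feature bundles turns up none with this extension.

[-nasal, +labial, -dorsal]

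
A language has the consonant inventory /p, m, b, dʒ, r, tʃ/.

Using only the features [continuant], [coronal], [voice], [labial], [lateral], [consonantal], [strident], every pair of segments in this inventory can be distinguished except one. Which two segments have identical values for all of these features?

b, m

/b/ (voiced bilabial stop) and /m/ (bilabial nasal) are both [-continuant], [-coronal], [+voice], [+labial], [-lateral], [+consonantal], [-strident], so none of the listed features separates them. (They do differ in [sonorant] and [nasal], which are not among the given features.) Every other pair in the inventory differs on at least one listed feature.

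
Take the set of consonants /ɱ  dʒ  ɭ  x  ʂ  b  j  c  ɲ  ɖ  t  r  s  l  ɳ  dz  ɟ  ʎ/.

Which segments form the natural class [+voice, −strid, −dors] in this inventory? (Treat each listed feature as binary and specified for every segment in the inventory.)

ɱ, ɭ, b, ɖ, r, l, ɳ

Eliminate segments failing any feature: /dʒ, dz/ are [+strident]; /x, ʂ, c, t, s/ are [−voice]; /j, ɲ, ɟ, ʎ/ are [+dorsal]. The remaining /ɱ, ɭ, b, ɖ, r, l, ɳ/ satisfy [+voice], [−strident], [−dorsal].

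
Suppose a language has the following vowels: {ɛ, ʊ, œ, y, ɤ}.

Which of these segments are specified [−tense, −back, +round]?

œ

Checking each segment against [−tense], [−back], [+round]: /œ/ (mid front rounded lax vowel) satisfies every feature; every other segment in the inventory fails at least one.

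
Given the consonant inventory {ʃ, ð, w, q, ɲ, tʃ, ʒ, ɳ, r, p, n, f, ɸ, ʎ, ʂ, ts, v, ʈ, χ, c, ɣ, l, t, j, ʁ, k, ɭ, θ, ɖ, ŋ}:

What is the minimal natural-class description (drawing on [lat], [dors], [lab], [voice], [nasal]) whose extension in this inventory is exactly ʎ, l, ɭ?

/ʎ, l, ɭ/ are exactly the [+lateral] segments in the inventory, so a single feature suffices.

[+lat]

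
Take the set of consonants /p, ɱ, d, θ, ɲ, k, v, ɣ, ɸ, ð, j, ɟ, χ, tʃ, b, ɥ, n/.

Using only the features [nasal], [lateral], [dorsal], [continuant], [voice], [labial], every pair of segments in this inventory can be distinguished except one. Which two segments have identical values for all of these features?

ɣ, j

/ɣ/ (voiced velar fricative) and /j/ (palatal glide) are both [−nasal], [−lateral], [+dorsal], [+continuant], [+voice], [−labial], so none of the listed features separates them. (They do differ in [sonorant] and [back], which are not among the given features.) Every other pair in the inventory differs on at least one listed feature.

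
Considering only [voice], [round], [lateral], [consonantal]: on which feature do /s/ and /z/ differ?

/s/ is the voiceless alveolar fricative and /z/ is the voiced alveolar fricative. Both are [−round], [−lateral], [+consonantal]. /s/ is [−voice] while /z/ is [+voice], so the distinguishing feature is [voice].

[voice]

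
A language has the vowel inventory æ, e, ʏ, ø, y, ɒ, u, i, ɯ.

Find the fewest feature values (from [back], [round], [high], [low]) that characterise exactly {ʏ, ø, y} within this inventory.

[−back, +round]

The class [−back], [+round] has exactly /ʏ, ø, y/ as its extension in this inventory. No smaller conjunction from the listed features achieves this: [+round] alone would also admit /ɒ, u/; [−back] alone would also admit /æ, e, i/; and checking the remaining single features turns up none with this extension.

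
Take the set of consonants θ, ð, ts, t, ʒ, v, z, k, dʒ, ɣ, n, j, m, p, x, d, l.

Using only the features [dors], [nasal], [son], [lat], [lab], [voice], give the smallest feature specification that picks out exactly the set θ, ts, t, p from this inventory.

[−voice, −dors]

Every target segment is [−voice], [−dorsal]; each remaining inventory member fails at least one of these. Each conjunct is needed — [−dorsal] alone would also admit /ð, ʒ, v, z, …/; [−voice] alone would also admit /k, x/ — and no other single listed feature has exactly this extension, so two is the minimum.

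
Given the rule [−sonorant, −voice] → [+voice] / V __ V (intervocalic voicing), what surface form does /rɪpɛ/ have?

/p/ satisfies [−sonorant, −voice] and sits in V __ V. The [+voice] counterpart of the voiceless bilabial stop is /b/. Other segments in /rɪpɛ/ either fail the structural description or are not in the environment, so the surface form is [rɪbɛ].

[rɪbɛ]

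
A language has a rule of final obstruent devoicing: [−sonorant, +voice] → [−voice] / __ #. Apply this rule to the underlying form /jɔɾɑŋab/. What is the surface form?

The only segment in the rule's environment that also matches [−sonorant, +voice] is /b/. Applying [−voice] turns the voiced bilabial stop into /p/ (voiceless bilabial stop), giving [jɔɾɑŋap].

[jɔɾɑŋap]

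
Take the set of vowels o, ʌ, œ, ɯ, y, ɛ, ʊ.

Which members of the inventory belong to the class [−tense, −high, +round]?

Eliminate segments failing any feature: /o, ɯ, y/ are [+tense]; /ʌ, ɛ/ are [−round]; /ʊ/ is [+high]. The remaining /œ/ satisfy [−tense], [−high], [+round].

œ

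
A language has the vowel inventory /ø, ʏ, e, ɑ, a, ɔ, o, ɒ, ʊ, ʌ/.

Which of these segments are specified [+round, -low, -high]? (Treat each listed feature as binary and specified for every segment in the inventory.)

ø, ɔ, o

Eliminate segments failing any feature: /ʏ, ʊ/ are [+high]; /e, ɑ, a, ʌ/ are [-round]; /ɒ/ is [+low]. The remaining /ø, ɔ, o/ satisfy [+round], [-low], [-high].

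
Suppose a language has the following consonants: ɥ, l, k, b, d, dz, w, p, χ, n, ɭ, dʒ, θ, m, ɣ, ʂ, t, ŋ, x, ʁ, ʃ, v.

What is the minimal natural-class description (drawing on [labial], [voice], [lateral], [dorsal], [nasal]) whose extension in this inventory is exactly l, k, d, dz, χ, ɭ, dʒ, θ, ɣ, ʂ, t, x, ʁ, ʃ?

The class [-nasal], [-labial] has exactly /l, k, d, dz, χ, ɭ, dʒ, θ, ɣ, ʂ, t, x, ʁ, ʃ/ as its extension in this inventory. No smaller conjunction from the listed features achieves this: [-labial] alone would also admit /n, ŋ/; [-nasal] alone would also admit /ɥ, b, w, p, …/; and checking the remaining single features turns up none with this extension.

[-nasal, -labial]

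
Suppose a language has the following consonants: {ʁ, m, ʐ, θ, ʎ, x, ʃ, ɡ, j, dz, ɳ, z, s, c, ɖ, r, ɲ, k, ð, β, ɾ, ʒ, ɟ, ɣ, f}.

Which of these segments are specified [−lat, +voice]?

Eliminate segments failing any feature: /θ, x, ʃ, s, c, k, f/ are [−voice]; /ʎ/ is [+lateral]. The remaining /ʁ, m, ʐ, ɡ, j, dz, ɳ, z, ɖ, r, ɲ, ð, β, ɾ, ʒ, ɟ, ɣ/ satisfy [−lateral], [+voice].

ʁ, m, ʐ, ɡ, j, dz, ɳ, z, ɖ, r, ɲ, ð, β, ɾ, ʒ, ɟ, ɣ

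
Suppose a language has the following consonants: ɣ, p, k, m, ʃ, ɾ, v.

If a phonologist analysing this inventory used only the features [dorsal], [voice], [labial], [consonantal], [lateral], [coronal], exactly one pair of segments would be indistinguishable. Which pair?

On the given features, /m/ and /v/ have an identical profile: [−dorsal], [+voice], [+labial], [+consonantal], [−lateral], [−coronal]. No other two segments in the inventory coincide on all 6 features. (They do differ in [sonorant], [nasal] and [continuant], which are not among the given features.)

m, v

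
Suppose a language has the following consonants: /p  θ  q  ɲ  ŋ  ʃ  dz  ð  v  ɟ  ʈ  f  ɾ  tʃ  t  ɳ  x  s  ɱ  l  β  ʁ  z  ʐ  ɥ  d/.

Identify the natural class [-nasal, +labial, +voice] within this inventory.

Checking each segment against [-nasal], [+labial], [+voice]: /v/ (voiced labiodental fricative), /β/ (voiced bilabial fricative), /ɥ/ (labial-palatal glide) satisfy every feature; every other segment in the inventory fails at least one.

v, β, ɥ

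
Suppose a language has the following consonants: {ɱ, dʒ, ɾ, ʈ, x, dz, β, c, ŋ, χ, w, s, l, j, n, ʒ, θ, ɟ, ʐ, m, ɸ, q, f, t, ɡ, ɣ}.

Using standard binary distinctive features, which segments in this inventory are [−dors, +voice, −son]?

Eliminate segments failing any feature: /ɱ, ɾ, l, n, m/ are [+sonorant]; /ʈ, s, θ, ɸ, f, t/ are [−voice]; /x, c, ŋ, χ, w, j, ɟ, q, ɡ, ɣ/ are [+dorsal]. The remaining /dʒ, dz, β, ʒ, ʐ/ satisfy [−dorsal], [+voice], [−sonorant].

dʒ, dz, β, ʒ, ʐ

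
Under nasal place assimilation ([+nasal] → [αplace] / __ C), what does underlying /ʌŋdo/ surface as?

[ʌndo]

In /ʌŋdo/, the nasal /ŋ/ precedes /d/, which is [+coronal]. The nasal assimilates in place, becoming the [+coronal] nasal /n/. The surface form is [ʌndo].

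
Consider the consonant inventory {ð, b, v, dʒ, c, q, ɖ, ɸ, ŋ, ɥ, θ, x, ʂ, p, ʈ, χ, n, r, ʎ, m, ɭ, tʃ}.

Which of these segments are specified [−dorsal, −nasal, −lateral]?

ð, b, v, dʒ, ɖ, ɸ, θ, ʂ, p, ʈ, r, tʃ

Among the inventory, the [−dorsal] segments are /ð, b, v, dʒ, ɖ, ɸ, θ, ʂ, p, ʈ, n, r, m, ɭ, tʃ/.
Then [−nasal] gives /ð, b, v, dʒ, ɖ, ɸ, θ, ʂ, p, ʈ, r, ɭ, tʃ/.
Among these, [−lateral] leaves /ð, b, v, dʒ, ɖ, ɸ, θ, ʂ, p, ʈ, r, tʃ/.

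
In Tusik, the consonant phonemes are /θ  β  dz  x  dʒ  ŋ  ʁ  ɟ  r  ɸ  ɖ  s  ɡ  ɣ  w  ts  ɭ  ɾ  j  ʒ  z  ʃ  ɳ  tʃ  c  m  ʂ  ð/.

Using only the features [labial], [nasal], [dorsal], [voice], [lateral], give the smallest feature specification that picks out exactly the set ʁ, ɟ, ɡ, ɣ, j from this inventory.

[+voice, -nasal, -labial, +dorsal]

The class [+voice], [-nasal], [-labial], [+dorsal] has exactly /ʁ, ɟ, ɡ, ɣ, j/ as its extension in this inventory. No smaller conjunction from the listed features achieves this: [-nasal, -labial, +dorsal] alone would also admit /x, c/; [+voice, -labial, +dorsal] alone would also admit /ŋ/; [+voice, -nasal, +dorsal] alone would also admit /w/; [+voice, -nasal, -labial] alone would also admit /dz, dʒ, r, ɖ, …/; and checking the remaining three-feature bundles turns up none with this extension.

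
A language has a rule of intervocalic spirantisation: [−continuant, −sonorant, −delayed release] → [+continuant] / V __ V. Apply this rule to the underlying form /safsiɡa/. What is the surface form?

/ɡ/ satisfies [−continuant, −sonorant, −delayed release] and sits in V __ V. The [+continuant] counterpart of the voiced velar stop is /ɣ/. Other segments in /safsiɡa/ either fail the structural description or are not in the environment, so the surface form is [safsiɣa].

[safsiɣa]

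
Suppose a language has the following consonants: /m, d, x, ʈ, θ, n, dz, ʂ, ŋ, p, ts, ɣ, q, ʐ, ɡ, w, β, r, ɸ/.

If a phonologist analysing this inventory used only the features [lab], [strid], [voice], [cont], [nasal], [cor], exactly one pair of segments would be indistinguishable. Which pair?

w, β

On the given features, /w/ and /β/ have an identical profile: [+labial], [−strident], [+voice], [+continuant], [−nasal], [−coronal]. No other two segments in the inventory coincide on all 6 features. (They do differ in [sonorant], [round] and [dorsal], which are not among the given features.)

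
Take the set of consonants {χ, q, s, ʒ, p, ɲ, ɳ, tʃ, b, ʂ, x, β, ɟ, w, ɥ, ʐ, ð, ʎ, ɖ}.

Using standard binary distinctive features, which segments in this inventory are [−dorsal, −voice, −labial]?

s, tʃ, ʂ

Checking each segment against [−dorsal], [−voice], [−labial]: /s/ (voiceless alveolar fricative), /tʃ/ (voiceless postalveolar affricate), /ʂ/ (voiceless retroflex fricative) satisfy every feature; every other segment in the inventory fails at least one.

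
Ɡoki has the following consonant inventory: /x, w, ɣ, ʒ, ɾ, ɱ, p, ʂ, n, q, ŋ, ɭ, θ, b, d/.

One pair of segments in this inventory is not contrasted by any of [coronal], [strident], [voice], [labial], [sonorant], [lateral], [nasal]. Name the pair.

x, q

Both /x/ and /q/ are [-coronal], [-strident], [-voice], [-labial], [-sonorant], [-lateral], [-nasal]. Since the list omits [continuant] and [high] — which do distinguish the voiceless velar fricative from the voiceless uvular stop — this pair collapses; all other pairs remain distinct.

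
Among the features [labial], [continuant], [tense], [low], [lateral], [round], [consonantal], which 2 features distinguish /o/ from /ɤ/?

[labial], [round]

/o/ is the mid back rounded tense vowel and /ɤ/ is the mid back unrounded tense vowel. Both are [+continuant], [+tense], [-low], [-lateral], [-consonantal]. /o/ is [+labial] while /ɤ/ is [-labial]; /o/ is [+round] while /ɤ/ is [-round], so the distinguishing features are [labial], [round].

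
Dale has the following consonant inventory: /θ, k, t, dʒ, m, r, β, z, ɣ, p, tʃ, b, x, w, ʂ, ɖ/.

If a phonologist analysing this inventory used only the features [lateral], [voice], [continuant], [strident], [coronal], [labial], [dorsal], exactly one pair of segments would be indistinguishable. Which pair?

m, b

Both /m/ and /b/ are [-lateral], [+voice], [-continuant], [-strident], [-coronal], [+labial], [-dorsal]. Since the list omits [sonorant] and [nasal] — which do distinguish the bilabial nasal from the voiced bilabial stop — this pair collapses; all other pairs remain distinct.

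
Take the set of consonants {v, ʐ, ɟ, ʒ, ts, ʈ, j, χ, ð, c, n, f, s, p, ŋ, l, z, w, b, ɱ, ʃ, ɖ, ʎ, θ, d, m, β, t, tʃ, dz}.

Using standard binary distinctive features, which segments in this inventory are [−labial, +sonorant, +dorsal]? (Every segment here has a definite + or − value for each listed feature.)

Checking each segment against [−labial], [+sonorant], [+dorsal]: /j/ (palatal glide), /ŋ/ (velar nasal), /ʎ/ (palatal lateral approximant) satisfy every feature; every other segment in the inventory fails at least one.

j, ŋ, ʎ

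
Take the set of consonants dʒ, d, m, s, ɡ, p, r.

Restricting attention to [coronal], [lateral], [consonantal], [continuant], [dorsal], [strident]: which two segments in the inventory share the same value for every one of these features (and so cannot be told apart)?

m, p

Both /m/ and /p/ are [−coronal], [−lateral], [+consonantal], [−continuant], [−dorsal], [−strident]. Since the list omits [sonorant], [voice] and [nasal] — which do distinguish the bilabial nasal from the voiceless bilabial stop — this pair collapses; all other pairs remain distinct.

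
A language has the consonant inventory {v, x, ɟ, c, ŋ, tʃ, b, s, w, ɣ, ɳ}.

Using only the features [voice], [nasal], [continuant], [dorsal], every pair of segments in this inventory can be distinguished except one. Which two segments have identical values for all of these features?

w, ɣ

Both /w/ and /ɣ/ are [+voice], [−nasal], [+continuant], [+dorsal]. Since the list omits [sonorant], [labial] and [round] — which do distinguish the labial-velar glide from the voiced velar fricative — this pair collapses; all other pairs remain distinct.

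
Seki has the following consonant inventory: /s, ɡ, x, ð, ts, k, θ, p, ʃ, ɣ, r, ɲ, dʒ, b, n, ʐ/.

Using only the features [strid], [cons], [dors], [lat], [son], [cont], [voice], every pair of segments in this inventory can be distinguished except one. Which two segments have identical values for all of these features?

/ʃ/ (voiceless postalveolar fricative) and /s/ (voiceless alveolar fricative) are both [+strident], [+consonantal], [−dorsal], [−lateral], [−sonorant], [+continuant], [−voice], so none of the listed features separates them. (They do differ in [anterior] and [distributed], which are not among the given features.) Every other pair in the inventory differs on at least one listed feature.

ʃ, s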